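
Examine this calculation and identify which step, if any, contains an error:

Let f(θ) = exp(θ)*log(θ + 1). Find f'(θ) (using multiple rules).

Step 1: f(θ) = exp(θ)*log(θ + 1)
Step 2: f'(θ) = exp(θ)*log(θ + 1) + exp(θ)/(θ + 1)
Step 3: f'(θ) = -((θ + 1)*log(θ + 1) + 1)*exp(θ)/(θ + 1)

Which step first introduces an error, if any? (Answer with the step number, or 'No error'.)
Step 3

Step 3 is incorrect due to a sign flip.
The step shows: -((θ + 1)*log(θ + 1) + 1)*exp(θ)/(θ + 1)
The correct value should be: ((θ + 1)*log(θ + 1) + 1)*exp(θ)/(θ + 1)

Explanation: The sign of the whole expression was flipped: the term ((θ + 1)*log(θ + 1) + 1)*exp(θ)/(θ + 1) was incorrectly written as -((θ + 1)*log(θ + 1) + 1)*exp(θ)/(θ + 1)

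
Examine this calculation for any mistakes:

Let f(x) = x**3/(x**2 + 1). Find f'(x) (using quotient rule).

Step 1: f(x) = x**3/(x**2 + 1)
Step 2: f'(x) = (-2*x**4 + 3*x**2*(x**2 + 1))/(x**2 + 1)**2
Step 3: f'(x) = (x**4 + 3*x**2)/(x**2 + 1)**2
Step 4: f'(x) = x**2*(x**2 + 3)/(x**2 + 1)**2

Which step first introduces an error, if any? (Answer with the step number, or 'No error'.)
No error

All steps in this derivation are correct.
The final answer f'(x) = x**2*(x**2 + 3)/(x**2 + 1)**2 is valid.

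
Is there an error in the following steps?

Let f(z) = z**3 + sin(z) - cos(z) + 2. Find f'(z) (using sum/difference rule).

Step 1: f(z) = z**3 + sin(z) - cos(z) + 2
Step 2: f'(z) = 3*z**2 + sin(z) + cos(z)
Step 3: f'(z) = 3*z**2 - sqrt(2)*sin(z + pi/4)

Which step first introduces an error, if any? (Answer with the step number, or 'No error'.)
Step 3

Step 3 is incorrect due to a sign flip.
The step shows: 3*z**2 - sqrt(2)*sin(z + pi/4)
The correct value should be: 3*z**2 + sqrt(2)*sin(z + pi/4)

Explanation: The sign of one term was flipped: the term sqrt(2)*sin(z + pi/4) was incorrectly written as -sqrt(2)*sin(z + pi/4)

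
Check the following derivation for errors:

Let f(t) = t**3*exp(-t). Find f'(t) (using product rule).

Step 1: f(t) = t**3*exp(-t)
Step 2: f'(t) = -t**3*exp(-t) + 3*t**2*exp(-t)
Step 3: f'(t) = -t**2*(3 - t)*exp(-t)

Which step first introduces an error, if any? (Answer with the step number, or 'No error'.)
Step 3

Step 3 is incorrect due to a sign flip.
The step shows: -t**2*(3 - t)*exp(-t)
The correct value should be: t**2*(3 - t)*exp(-t)

Explanation: The sign of the whole expression was flipped: the term t**2*(3 - t)*exp(-t) was incorrectly written as -t**2*(3 - t)*exp(-t)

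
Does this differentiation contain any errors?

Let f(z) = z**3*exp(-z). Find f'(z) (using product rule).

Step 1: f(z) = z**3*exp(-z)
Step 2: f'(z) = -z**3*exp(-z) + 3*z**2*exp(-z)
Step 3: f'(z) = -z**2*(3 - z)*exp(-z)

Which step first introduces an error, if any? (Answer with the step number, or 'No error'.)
Step 3

Step 3 is incorrect due to a sign flip.
The step shows: -z**2*(3 - z)*exp(-z)
The correct value should be: z**2*(3 - z)*exp(-z)

Explanation: The sign of the whole expression was flipped: the term z**2*(3 - z)*exp(-z) was incorrectly written as -z**2*(3 - z)*exp(-z)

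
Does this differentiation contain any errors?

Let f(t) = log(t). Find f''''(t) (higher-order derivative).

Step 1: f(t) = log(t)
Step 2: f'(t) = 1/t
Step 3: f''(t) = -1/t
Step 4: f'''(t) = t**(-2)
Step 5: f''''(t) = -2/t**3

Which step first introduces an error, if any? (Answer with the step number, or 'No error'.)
Step 3

Step 3 is incorrect due to a wrong exponent.
The step shows: -1/t
The correct value should be: -1/t**2

Explanation: The exponent -2 on t was incorrectly written as -1: the term -1/t**2 was incorrectly written as -1/t
The later steps are derived from this incorrect expression, so the error originates in Step 3.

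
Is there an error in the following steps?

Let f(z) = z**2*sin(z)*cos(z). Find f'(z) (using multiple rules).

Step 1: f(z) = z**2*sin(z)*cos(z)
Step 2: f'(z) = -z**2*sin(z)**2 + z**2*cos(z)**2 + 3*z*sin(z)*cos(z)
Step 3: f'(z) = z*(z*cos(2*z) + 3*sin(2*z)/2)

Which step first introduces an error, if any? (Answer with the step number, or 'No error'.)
Step 2

Step 2 is incorrect due to a wrong coefficient.
The step shows: -z**2*sin(z)**2 + z**2*cos(z)**2 + 3*z*sin(z)*cos(z)
The correct value should be: -z**2*sin(z)**2 + z**2*cos(z)**2 + 2*z*sin(z)*cos(z)

Explanation: The coefficient 2 was incorrectly written as 3: the term 2*z*sin(z)*cos(z) was incorrectly written as 3*z*sin(z)*cos(z)
The later steps are derived from this incorrect expression, so the error originates in Step 2.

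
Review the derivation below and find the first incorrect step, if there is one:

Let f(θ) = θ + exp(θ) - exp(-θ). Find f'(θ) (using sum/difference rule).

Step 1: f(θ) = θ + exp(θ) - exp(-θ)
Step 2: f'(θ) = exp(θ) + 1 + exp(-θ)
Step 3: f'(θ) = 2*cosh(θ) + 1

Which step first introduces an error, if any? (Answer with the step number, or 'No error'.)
No error

All steps in this derivation are correct.
The final answer f'(θ) = 2*cosh(θ) + 1 is valid.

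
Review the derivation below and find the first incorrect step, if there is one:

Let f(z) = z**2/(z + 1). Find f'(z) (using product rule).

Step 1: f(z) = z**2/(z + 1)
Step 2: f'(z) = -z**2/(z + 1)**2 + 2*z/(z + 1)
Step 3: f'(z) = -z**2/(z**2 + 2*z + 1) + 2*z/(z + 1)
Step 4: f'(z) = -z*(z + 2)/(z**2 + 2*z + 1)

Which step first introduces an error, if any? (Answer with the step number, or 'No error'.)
Step 4

Step 4 is incorrect due to a sign flip.
The step shows: -z*(z + 2)/(z**2 + 2*z + 1)
The correct value should be: z*(z + 2)/(z**2 + 2*z + 1)

Explanation: The sign of the whole expression was flipped: the term z*(z + 2)/(z**2 + 2*z + 1) was incorrectly written as -z*(z + 2)/(z**2 + 2*z + 1)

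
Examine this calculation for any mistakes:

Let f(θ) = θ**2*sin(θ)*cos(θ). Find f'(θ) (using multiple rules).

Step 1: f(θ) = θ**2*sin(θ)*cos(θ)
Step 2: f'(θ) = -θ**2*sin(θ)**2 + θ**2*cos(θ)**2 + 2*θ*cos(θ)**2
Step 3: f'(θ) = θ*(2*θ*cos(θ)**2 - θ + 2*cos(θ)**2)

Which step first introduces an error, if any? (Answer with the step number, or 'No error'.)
Step 2

Step 2 is incorrect due to a wrong trig function.
The step shows: -θ**2*sin(θ)**2 + θ**2*cos(θ)**2 + 2*θ*cos(θ)**2
The correct value should be: -θ**2*sin(θ)**2 + θ**2*cos(θ)**2 + 2*θ*sin(θ)*cos(θ)

Explanation: sin(θ) was incorrectly written as cos(θ): the term 2*θ*sin(θ)*cos(θ) was incorrectly written as 2*θ*cos(θ)**2
The later steps are derived from this incorrect expression, so the error originates in Step 2.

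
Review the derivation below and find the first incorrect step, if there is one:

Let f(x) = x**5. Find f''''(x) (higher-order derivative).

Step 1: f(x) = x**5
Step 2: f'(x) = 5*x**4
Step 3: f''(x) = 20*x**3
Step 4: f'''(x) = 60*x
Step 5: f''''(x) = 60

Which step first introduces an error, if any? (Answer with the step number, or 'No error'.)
Step 4

Step 4 is incorrect due to a wrong exponent.
The step shows: 60*x
The correct value should be: 60*x**2

Explanation: The exponent 2 on x was incorrectly written as 1: the term 60*x**2 was incorrectly written as 60*x
The later steps are derived from this incorrect expression, so the error originates in Step 4.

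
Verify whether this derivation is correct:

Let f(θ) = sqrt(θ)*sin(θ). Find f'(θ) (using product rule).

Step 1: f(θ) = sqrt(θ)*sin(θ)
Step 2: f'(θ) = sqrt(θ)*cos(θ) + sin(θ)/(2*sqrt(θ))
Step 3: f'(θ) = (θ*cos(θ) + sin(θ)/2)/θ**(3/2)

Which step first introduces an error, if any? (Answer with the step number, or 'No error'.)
Step 3

Step 3 is incorrect due to a wrong exponent.
The step shows: (θ*cos(θ) + sin(θ)/2)/θ**(3/2)
The correct value should be: (θ*cos(θ) + sin(θ)/2)/sqrt(θ)

Explanation: The exponent -1/2 on θ was incorrectly written as -3/2: the term (θ*cos(θ) + sin(θ)/2)/sqrt(θ) was incorrectly written as (θ*cos(θ) + sin(θ)/2)/θ**(3/2)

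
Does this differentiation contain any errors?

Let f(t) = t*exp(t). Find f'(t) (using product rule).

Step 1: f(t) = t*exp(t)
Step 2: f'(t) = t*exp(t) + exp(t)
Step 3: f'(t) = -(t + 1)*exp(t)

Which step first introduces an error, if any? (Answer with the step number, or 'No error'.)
Step 3

Step 3 is incorrect due to a sign flip.
The step shows: -(t + 1)*exp(t)
The correct value should be: (t + 1)*exp(t)

Explanation: The sign of the whole expression was flipped: the term (t + 1)*exp(t) was incorrectly written as -(t + 1)*exp(t)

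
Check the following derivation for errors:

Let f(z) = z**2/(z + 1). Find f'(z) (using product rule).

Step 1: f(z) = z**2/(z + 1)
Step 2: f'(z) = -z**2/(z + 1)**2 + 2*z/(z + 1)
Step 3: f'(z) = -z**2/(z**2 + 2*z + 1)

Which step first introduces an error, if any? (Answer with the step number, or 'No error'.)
Step 3

Step 3 is incorrect due to a dropped term.
The step shows: -z**2/(z**2 + 2*z + 1)
The correct value should be: -z**2/(z**2 + 2*z + 1) + 2*z/(z + 1)

Explanation: A term was dropped: the term 2*z/(z + 1) was incorrectly omitted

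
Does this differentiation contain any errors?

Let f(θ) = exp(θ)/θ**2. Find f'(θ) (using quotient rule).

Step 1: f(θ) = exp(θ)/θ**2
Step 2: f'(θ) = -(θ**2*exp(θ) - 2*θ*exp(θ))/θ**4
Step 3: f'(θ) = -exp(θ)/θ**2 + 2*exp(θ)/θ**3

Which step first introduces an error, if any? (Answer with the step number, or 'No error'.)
Step 2

Step 2 is incorrect due to a sign flip.
The step shows: -(θ**2*exp(θ) - 2*θ*exp(θ))/θ**4
The correct value should be: (θ**2*exp(θ) - 2*θ*exp(θ))/θ**4

Explanation: The sign of the whole expression was flipped: the term (θ**2*exp(θ) - 2*θ*exp(θ))/θ**4 was incorrectly written as -(θ**2*exp(θ) - 2*θ*exp(θ))/θ**4
The later steps are derived from this incorrect expression, so the error originates in Step 2.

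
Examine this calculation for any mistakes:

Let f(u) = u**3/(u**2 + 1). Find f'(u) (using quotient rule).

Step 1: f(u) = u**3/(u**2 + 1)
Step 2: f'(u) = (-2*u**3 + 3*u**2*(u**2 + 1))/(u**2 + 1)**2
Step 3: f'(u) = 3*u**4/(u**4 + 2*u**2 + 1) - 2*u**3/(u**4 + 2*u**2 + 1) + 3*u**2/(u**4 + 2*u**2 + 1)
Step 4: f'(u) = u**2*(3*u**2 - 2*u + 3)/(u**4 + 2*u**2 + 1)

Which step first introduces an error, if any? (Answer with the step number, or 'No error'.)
Step 2

Step 2 is incorrect due to a wrong exponent.
The step shows: (-2*u**3 + 3*u**2*(u**2 + 1))/(u**2 + 1)**2
The correct value should be: (-2*u**4 + 3*u**2*(u**2 + 1))/(u**2 + 1)**2

Explanation: The exponent 4 on u was incorrectly written as 3: the term (-2*u**4 + 3*u**2*(u**2 + 1))/(u**2 + 1)**2 was incorrectly written as (-2*u**3 + 3*u**2*(u**2 + 1))/(u**2 + 1)**2
The later steps are derived from this incorrect expression, so the error originates in Step 2.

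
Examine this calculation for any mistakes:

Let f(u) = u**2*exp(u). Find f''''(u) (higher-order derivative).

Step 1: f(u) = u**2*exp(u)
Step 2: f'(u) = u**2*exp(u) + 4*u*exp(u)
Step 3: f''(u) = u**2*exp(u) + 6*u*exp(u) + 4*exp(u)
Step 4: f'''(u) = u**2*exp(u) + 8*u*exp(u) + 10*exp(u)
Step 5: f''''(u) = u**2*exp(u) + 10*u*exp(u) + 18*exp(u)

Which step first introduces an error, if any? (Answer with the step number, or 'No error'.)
Step 2

Step 2 is incorrect due to a wrong coefficient.
The step shows: u**2*exp(u) + 4*u*exp(u)
The correct value should be: u**2*exp(u) + 2*u*exp(u)

Explanation: The coefficient 2 was incorrectly written as 4: the term 2*u*exp(u) was incorrectly written as 4*u*exp(u)
The later steps are derived from this incorrect expression, so the error originates in Step 2.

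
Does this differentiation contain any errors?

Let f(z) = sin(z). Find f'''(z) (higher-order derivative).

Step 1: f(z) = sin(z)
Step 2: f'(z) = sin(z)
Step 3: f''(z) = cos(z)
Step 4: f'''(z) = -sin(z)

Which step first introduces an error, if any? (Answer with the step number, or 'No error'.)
Step 2

Step 2 is incorrect due to a wrong trig function.
The step shows: sin(z)
The correct value should be: cos(z)

Explanation: cos(z) was incorrectly written as sin(z): the term cos(z) was incorrectly written as sin(z)
The later steps are derived from this incorrect expression, so the error originates in Step 2.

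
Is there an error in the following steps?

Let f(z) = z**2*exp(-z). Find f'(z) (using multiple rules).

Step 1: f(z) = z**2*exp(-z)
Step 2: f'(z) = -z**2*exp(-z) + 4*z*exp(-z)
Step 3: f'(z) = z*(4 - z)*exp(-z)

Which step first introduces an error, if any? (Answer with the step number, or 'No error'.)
Step 2

Step 2 is incorrect due to a wrong coefficient.
The step shows: -z**2*exp(-z) + 4*z*exp(-z)
The correct value should be: -z**2*exp(-z) + 2*z*exp(-z)

Explanation: The coefficient 2 was incorrectly written as 4: the term 2*z*exp(-z) was incorrectly written as 4*z*exp(-z)
The later steps are derived from this incorrect expression, so the error originates in Step 2.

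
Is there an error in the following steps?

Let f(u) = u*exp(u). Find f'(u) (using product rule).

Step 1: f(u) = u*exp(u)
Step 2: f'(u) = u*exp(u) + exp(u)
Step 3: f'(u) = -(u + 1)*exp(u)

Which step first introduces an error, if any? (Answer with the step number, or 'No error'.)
Step 3

Step 3 is incorrect due to a sign flip.
The step shows: -(u + 1)*exp(u)
The correct value should be: (u + 1)*exp(u)

Explanation: The sign of the whole expression was flipped: the term (u + 1)*exp(u) was incorrectly written as -(u + 1)*exp(u)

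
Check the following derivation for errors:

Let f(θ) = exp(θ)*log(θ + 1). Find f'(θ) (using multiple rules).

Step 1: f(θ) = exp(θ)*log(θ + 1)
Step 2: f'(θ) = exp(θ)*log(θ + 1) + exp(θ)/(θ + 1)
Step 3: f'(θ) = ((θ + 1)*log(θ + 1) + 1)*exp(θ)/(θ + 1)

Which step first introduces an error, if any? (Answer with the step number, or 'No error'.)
No error

All steps in this derivation are correct.
The final answer f'(θ) = ((θ + 1)*log(θ + 1) + 1)*exp(θ)/(θ + 1) is valid.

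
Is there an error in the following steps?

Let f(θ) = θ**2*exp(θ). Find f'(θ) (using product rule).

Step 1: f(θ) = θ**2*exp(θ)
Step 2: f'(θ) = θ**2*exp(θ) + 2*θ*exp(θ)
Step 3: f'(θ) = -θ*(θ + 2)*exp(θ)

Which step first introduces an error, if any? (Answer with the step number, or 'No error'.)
Step 3

Step 3 is incorrect due to a sign flip.
The step shows: -θ*(θ + 2)*exp(θ)
The correct value should be: θ*(θ + 2)*exp(θ)

Explanation: The sign of the whole expression was flipped: the term θ*(θ + 2)*exp(θ) was incorrectly written as -θ*(θ + 2)*exp(θ)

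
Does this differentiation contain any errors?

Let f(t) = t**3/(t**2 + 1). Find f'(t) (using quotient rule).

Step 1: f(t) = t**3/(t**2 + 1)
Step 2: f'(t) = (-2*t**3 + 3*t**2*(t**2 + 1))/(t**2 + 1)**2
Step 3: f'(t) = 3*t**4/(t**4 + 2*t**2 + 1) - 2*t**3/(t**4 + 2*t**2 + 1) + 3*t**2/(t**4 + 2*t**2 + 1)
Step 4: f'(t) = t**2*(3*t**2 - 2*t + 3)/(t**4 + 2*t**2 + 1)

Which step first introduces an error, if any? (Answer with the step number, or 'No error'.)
Step 2

Step 2 is incorrect due to a wrong exponent.
The step shows: (-2*t**3 + 3*t**2*(t**2 + 1))/(t**2 + 1)**2
The correct value should be: (-2*t**4 + 3*t**2*(t**2 + 1))/(t**2 + 1)**2

Explanation: The exponent 4 on t was incorrectly written as 3: the term (-2*t**4 + 3*t**2*(t**2 + 1))/(t**2 + 1)**2 was incorrectly written as (-2*t**3 + 3*t**2*(t**2 + 1))/(t**2 + 1)**2
The later steps are derived from this incorrect expression, so the error originates in Step 2.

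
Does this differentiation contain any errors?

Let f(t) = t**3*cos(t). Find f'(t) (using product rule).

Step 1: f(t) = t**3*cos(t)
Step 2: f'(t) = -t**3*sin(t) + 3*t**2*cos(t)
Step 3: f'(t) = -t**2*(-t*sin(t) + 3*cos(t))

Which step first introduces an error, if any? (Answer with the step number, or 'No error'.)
Step 3

Step 3 is incorrect due to a sign flip.
The step shows: -t**2*(-t*sin(t) + 3*cos(t))
The correct value should be: t**2*(-t*sin(t) + 3*cos(t))

Explanation: The sign of the whole expression was flipped: the term t**2*(-t*sin(t) + 3*cos(t)) was incorrectly written as -t**2*(-t*sin(t) + 3*cos(t))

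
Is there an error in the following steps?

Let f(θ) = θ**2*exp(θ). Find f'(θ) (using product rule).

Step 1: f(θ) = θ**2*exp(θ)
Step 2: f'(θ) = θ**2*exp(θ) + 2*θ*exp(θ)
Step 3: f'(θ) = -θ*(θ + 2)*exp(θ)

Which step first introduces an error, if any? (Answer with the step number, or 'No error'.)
Step 3

Step 3 is incorrect due to a sign flip.
The step shows: -θ*(θ + 2)*exp(θ)
The correct value should be: θ*(θ + 2)*exp(θ)

Explanation: The sign of the whole expression was flipped: the term θ*(θ + 2)*exp(θ) was incorrectly written as -θ*(θ + 2)*exp(θ)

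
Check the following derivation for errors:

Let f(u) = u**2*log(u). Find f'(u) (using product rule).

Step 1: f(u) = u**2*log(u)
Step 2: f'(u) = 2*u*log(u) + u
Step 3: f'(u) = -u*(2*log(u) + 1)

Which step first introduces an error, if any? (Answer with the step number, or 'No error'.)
Step 3

Step 3 is incorrect due to a sign flip.
The step shows: -u*(2*log(u) + 1)
The correct value should be: u*(2*log(u) + 1)

Explanation: The sign of the whole expression was flipped: the term u*(2*log(u) + 1) was incorrectly written as -u*(2*log(u) + 1)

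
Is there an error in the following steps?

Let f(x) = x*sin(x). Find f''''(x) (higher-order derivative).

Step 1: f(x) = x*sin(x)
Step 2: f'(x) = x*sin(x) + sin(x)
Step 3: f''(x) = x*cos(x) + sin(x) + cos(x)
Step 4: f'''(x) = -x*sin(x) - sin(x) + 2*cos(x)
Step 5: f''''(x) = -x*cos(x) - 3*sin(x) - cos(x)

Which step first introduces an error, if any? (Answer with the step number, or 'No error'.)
Step 2

Step 2 is incorrect due to a wrong trig function.
The step shows: x*sin(x) + sin(x)
The correct value should be: x*cos(x) + sin(x)

Explanation: cos(x) was incorrectly written as sin(x): the term x*cos(x) was incorrectly written as x*sin(x)
The later steps are derived from this incorrect expression, so the error originates in Step 2.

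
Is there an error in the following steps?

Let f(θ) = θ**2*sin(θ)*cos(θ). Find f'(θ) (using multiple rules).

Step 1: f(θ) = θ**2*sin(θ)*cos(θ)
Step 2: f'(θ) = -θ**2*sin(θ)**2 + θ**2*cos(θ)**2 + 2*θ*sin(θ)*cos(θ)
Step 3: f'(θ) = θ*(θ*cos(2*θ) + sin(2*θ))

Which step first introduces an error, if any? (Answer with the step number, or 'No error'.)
No error

All steps in this derivation are correct.
The final answer f'(θ) = θ*(θ*cos(2*θ) + sin(2*θ)) is valid.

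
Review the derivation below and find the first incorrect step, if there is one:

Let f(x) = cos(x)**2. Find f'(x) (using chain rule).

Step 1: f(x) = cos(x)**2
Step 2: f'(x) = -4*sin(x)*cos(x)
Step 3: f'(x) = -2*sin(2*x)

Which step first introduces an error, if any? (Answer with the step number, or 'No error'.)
Step 2

Step 2 is incorrect due to a wrong coefficient.
The step shows: -4*sin(x)*cos(x)
The correct value should be: -2*sin(x)*cos(x)

Explanation: The coefficient -2 was incorrectly written as -4: the term -2*sin(x)*cos(x) was incorrectly written as -4*sin(x)*cos(x)
The later steps are derived from this incorrect expression, so the error originates in Step 2.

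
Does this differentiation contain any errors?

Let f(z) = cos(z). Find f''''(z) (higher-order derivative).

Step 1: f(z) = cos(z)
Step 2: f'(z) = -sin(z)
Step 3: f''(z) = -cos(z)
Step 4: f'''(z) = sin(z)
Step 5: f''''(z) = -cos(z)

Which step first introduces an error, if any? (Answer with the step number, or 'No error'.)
Step 5

Step 5 is incorrect due to a sign flip.
The step shows: -cos(z)
The correct value should be: cos(z)

Explanation: The sign of the whole expression was flipped: the term cos(z) was incorrectly written as -cos(z)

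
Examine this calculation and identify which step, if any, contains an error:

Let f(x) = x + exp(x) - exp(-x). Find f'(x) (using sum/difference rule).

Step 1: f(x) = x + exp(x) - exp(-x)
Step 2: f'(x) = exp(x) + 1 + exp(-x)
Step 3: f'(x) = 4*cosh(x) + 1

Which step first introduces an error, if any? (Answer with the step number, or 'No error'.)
Step 3

Step 3 is incorrect due to a wrong coefficient.
The step shows: 4*cosh(x) + 1
The correct value should be: 2*cosh(x) + 1

Explanation: The coefficient 2 was incorrectly written as 4: the term 2*cosh(x) was incorrectly written as 4*cosh(x)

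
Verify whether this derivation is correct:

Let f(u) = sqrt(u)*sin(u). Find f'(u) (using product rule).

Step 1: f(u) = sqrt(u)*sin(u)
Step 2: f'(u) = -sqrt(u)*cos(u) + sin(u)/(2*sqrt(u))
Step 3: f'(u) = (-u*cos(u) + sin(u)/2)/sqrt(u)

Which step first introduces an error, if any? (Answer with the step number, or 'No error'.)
Step 2

Step 2 is incorrect due to a sign flip.
The step shows: -sqrt(u)*cos(u) + sin(u)/(2*sqrt(u))
The correct value should be: sqrt(u)*cos(u) + sin(u)/(2*sqrt(u))

Explanation: The sign of one term was flipped: the term sqrt(u)*cos(u) was incorrectly written as -sqrt(u)*cos(u)
The later steps are derived from this incorrect expression, so the error originates in Step 2.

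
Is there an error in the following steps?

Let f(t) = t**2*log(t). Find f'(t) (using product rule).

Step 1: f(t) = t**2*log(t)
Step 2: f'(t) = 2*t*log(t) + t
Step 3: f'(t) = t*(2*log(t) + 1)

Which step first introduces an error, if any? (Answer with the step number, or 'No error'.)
No error

All steps in this derivation are correct.
The final answer f'(t) = t*(2*log(t) + 1) is valid.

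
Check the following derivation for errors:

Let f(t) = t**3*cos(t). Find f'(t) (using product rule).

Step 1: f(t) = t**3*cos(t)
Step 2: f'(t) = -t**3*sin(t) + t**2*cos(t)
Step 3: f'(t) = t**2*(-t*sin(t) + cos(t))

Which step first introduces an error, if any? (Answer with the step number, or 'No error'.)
Step 2

Step 2 is incorrect due to a wrong coefficient.
The step shows: -t**3*sin(t) + t**2*cos(t)
The correct value should be: -t**3*sin(t) + 3*t**2*cos(t)

Explanation: The coefficient 3 was incorrectly written as 1: the term 3*t**2*cos(t) was incorrectly written as t**2*cos(t)
The later steps are derived from this incorrect expression, so the error originates in Step 2.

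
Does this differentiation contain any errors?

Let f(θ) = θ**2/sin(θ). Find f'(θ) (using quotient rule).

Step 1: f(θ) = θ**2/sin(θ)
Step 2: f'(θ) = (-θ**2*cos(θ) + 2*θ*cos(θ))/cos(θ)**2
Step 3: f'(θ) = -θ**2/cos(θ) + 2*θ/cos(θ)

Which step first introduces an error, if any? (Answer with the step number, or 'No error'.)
Step 2

Step 2 is incorrect due to a wrong trig function.
The step shows: (-θ**2*cos(θ) + 2*θ*cos(θ))/cos(θ)**2
The correct value should be: (-θ**2*cos(θ) + 2*θ*sin(θ))/sin(θ)**2

Explanation: sin(θ) was incorrectly written as cos(θ): the term (-θ**2*cos(θ) + 2*θ*sin(θ))/sin(θ)**2 was incorrectly written as (-θ**2*cos(θ) + 2*θ*cos(θ))/cos(θ)**2
The later steps are derived from this incorrect expression, so the error originates in Step 2.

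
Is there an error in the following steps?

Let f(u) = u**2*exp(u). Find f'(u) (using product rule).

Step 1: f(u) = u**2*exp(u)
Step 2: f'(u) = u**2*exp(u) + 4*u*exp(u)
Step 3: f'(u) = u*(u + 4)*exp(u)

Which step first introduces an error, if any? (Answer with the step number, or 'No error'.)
Step 2

Step 2 is incorrect due to a wrong coefficient.
The step shows: u**2*exp(u) + 4*u*exp(u)
The correct value should be: u**2*exp(u) + 2*u*exp(u)

Explanation: The coefficient 2 was incorrectly written as 4: the term 2*u*exp(u) was incorrectly written as 4*u*exp(u)
The later steps are derived from this incorrect expression, so the error originates in Step 2.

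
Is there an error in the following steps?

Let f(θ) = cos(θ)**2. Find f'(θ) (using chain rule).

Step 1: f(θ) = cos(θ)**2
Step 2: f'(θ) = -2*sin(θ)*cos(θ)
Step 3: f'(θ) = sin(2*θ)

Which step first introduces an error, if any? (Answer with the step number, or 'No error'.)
Step 3

Step 3 is incorrect due to a sign flip.
The step shows: sin(2*θ)
The correct value should be: -sin(2*θ)

Explanation: The sign of the whole expression was flipped: the term -sin(2*θ) was incorrectly written as sin(2*θ)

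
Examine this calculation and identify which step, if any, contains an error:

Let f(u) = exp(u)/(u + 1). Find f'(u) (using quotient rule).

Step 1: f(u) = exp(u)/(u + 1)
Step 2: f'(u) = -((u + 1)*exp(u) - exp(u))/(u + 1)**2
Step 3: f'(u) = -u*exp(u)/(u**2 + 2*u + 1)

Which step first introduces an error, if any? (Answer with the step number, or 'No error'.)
Step 2

Step 2 is incorrect due to a sign flip.
The step shows: -((u + 1)*exp(u) - exp(u))/(u + 1)**2
The correct value should be: ((u + 1)*exp(u) - exp(u))/(u + 1)**2

Explanation: The sign of the whole expression was flipped: the term ((u + 1)*exp(u) - exp(u))/(u + 1)**2 was incorrectly written as -((u + 1)*exp(u) - exp(u))/(u + 1)**2
The later steps are derived from this incorrect expression, so the error originates in Step 2.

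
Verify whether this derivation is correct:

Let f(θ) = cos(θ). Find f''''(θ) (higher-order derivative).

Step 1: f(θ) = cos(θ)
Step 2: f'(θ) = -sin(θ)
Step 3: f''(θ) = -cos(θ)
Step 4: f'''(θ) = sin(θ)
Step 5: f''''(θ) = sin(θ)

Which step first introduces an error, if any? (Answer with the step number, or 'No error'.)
Step 5

Step 5 is incorrect due to a wrong trig function.
The step shows: sin(θ)
The correct value should be: cos(θ)

Explanation: cos(θ) was incorrectly written as sin(θ): the term cos(θ) was incorrectly written as sin(θ)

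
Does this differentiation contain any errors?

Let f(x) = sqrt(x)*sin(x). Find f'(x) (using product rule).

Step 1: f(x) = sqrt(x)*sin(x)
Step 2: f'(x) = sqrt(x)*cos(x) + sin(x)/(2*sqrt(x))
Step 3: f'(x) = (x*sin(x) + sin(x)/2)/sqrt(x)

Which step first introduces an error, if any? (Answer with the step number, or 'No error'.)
Step 3

Step 3 is incorrect due to a wrong trig function.
The step shows: (x*sin(x) + sin(x)/2)/sqrt(x)
The correct value should be: (x*cos(x) + sin(x)/2)/sqrt(x)

Explanation: cos(x) was incorrectly written as sin(x): the term (x*cos(x) + sin(x)/2)/sqrt(x) was incorrectly written as (x*sin(x) + sin(x)/2)/sqrt(x)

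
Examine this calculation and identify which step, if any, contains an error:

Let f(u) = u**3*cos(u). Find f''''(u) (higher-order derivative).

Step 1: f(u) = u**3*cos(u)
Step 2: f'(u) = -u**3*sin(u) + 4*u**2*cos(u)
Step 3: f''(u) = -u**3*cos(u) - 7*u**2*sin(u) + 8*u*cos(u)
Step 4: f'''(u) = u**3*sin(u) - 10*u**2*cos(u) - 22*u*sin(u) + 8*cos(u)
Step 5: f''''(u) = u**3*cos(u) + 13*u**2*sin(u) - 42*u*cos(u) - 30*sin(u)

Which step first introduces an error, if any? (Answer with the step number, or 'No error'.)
Step 2

Step 2 is incorrect due to a wrong coefficient.
The step shows: -u**3*sin(u) + 4*u**2*cos(u)
The correct value should be: -u**3*sin(u) + 3*u**2*cos(u)

Explanation: The coefficient 3 was incorrectly written as 4: the term 3*u**2*cos(u) was incorrectly written as 4*u**2*cos(u)
The later steps are derived from this incorrect expression, so the error originates in Step 2.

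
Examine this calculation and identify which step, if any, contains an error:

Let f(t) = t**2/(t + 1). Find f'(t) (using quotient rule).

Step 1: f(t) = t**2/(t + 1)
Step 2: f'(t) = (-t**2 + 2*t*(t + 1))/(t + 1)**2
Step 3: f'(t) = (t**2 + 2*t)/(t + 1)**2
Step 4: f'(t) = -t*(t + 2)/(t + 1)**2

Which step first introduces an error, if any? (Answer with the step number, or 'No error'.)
Step 4

Step 4 is incorrect due to a sign flip.
The step shows: -t*(t + 2)/(t + 1)**2
The correct value should be: t*(t + 2)/(t + 1)**2

Explanation: The sign of the whole expression was flipped: the term t*(t + 2)/(t + 1)**2 was incorrectly written as -t*(t + 2)/(t + 1)**2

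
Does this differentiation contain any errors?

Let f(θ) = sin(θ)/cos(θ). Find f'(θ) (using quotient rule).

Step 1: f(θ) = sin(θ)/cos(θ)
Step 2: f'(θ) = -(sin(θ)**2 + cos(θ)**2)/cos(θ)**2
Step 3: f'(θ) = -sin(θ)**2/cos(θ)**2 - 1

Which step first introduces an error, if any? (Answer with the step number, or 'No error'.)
Step 2

Step 2 is incorrect due to a sign flip.
The step shows: -(sin(θ)**2 + cos(θ)**2)/cos(θ)**2
The correct value should be: (sin(θ)**2 + cos(θ)**2)/cos(θ)**2

Explanation: The sign of the whole expression was flipped: the term (sin(θ)**2 + cos(θ)**2)/cos(θ)**2 was incorrectly written as -(sin(θ)**2 + cos(θ)**2)/cos(θ)**2
The later steps are derived from this incorrect expression, so the error originates in Step 2.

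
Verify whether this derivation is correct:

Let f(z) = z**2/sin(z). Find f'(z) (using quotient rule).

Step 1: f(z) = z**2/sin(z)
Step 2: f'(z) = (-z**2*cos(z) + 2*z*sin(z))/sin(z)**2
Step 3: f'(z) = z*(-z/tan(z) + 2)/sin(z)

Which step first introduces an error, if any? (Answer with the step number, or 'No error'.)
No error

All steps in this derivation are correct.
The final answer f'(z) = z*(-z/tan(z) + 2)/sin(z) is valid.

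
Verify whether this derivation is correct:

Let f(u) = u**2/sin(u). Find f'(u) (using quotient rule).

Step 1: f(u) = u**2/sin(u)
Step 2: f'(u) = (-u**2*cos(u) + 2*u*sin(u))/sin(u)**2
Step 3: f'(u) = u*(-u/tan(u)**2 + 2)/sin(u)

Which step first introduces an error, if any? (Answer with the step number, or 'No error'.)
Step 3

Step 3 is incorrect due to a wrong exponent.
The step shows: u*(-u/tan(u)**2 + 2)/sin(u)
The correct value should be: u*(-u/tan(u) + 2)/sin(u)

Explanation: The exponent -1 on tan(u) was incorrectly written as -2: the term u*(-u/tan(u) + 2)/sin(u) was incorrectly written as u*(-u/tan(u)**2 + 2)/sin(u)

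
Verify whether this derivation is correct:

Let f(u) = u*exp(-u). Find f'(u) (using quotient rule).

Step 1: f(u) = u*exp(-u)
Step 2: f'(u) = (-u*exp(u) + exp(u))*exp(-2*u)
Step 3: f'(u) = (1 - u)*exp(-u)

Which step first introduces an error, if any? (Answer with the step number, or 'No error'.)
No error

All steps in this derivation are correct.
The final answer f'(u) = (1 - u)*exp(-u) is valid.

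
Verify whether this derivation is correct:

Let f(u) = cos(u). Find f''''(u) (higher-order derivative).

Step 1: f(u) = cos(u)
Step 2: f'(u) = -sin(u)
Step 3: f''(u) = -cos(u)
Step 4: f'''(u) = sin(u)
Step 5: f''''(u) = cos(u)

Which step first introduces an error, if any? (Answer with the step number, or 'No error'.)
No error

All steps in this derivation are correct.
The final answer f''''(u) = cos(u) is valid.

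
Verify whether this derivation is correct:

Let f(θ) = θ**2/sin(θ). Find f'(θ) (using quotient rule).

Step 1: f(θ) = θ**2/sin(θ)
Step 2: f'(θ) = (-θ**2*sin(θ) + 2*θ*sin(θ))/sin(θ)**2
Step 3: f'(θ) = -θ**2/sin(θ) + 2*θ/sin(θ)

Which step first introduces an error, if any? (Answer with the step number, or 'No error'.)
Step 2

Step 2 is incorrect due to a wrong trig function.
The step shows: (-θ**2*sin(θ) + 2*θ*sin(θ))/sin(θ)**2
The correct value should be: (-θ**2*cos(θ) + 2*θ*sin(θ))/sin(θ)**2

Explanation: cos(θ) was incorrectly written as sin(θ): the term (-θ**2*cos(θ) + 2*θ*sin(θ))/sin(θ)**2 was incorrectly written as (-θ**2*sin(θ) + 2*θ*sin(θ))/sin(θ)**2
The later steps are derived from this incorrect expression, so the error originates in Step 2.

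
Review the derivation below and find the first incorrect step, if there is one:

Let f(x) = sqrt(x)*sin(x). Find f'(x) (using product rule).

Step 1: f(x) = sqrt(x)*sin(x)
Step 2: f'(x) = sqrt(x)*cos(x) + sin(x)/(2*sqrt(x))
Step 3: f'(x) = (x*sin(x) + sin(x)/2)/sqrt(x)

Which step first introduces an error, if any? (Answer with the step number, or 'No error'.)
Step 3

Step 3 is incorrect due to a wrong trig function.
The step shows: (x*sin(x) + sin(x)/2)/sqrt(x)
The correct value should be: (x*cos(x) + sin(x)/2)/sqrt(x)

Explanation: cos(x) was incorrectly written as sin(x): the term (x*cos(x) + sin(x)/2)/sqrt(x) was incorrectly written as (x*sin(x) + sin(x)/2)/sqrt(x)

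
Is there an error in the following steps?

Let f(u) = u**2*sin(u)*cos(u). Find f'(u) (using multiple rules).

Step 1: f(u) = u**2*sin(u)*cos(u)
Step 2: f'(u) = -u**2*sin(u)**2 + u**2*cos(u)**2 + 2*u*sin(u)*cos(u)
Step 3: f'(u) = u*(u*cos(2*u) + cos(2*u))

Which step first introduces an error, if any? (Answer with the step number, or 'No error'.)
Step 3

Step 3 is incorrect due to a wrong trig function.
The step shows: u*(u*cos(2*u) + cos(2*u))
The correct value should be: u*(u*cos(2*u) + sin(2*u))

Explanation: sin(2*u) was incorrectly written as cos(2*u): the term u*(u*cos(2*u) + sin(2*u)) was incorrectly written as u*(u*cos(2*u) + cos(2*u))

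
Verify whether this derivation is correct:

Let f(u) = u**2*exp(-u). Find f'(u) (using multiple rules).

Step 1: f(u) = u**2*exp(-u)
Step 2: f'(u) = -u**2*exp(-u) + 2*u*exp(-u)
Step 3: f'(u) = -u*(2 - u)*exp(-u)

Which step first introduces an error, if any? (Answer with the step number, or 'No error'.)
Step 3

Step 3 is incorrect due to a sign flip.
The step shows: -u*(2 - u)*exp(-u)
The correct value should be: u*(2 - u)*exp(-u)

Explanation: The sign of the whole expression was flipped: the term u*(2 - u)*exp(-u) was incorrectly written as -u*(2 - u)*exp(-u)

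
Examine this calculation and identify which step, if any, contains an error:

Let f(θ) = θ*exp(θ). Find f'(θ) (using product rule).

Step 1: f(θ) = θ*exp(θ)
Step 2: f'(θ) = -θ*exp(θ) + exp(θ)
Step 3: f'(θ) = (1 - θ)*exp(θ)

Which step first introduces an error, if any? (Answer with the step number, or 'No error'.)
Step 2

Step 2 is incorrect due to a sign flip.
The step shows: -θ*exp(θ) + exp(θ)
The correct value should be: θ*exp(θ) + exp(θ)

Explanation: The sign of one term was flipped: the term θ*exp(θ) was incorrectly written as -θ*exp(θ)
The later steps are derived from this incorrect expression, so the error originates in Step 2.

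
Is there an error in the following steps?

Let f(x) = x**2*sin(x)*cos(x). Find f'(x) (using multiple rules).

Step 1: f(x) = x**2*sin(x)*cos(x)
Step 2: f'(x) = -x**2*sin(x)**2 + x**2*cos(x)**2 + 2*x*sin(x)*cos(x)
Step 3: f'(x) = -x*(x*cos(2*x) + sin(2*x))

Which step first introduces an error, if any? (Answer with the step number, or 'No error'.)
Step 3

Step 3 is incorrect due to a sign flip.
The step shows: -x*(x*cos(2*x) + sin(2*x))
The correct value should be: x*(x*cos(2*x) + sin(2*x))

Explanation: The sign of the whole expression was flipped: the term x*(x*cos(2*x) + sin(2*x)) was incorrectly written as -x*(x*cos(2*x) + sin(2*x))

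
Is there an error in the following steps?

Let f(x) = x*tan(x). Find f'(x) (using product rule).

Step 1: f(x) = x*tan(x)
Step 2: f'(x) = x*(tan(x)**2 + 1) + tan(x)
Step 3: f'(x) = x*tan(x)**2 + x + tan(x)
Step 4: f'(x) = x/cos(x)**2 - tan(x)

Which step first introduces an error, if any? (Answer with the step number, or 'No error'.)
Step 4

Step 4 is incorrect due to a sign flip.
The step shows: x/cos(x)**2 - tan(x)
The correct value should be: x/cos(x)**2 + tan(x)

Explanation: The sign of one term was flipped: the term tan(x) was incorrectly written as -tan(x)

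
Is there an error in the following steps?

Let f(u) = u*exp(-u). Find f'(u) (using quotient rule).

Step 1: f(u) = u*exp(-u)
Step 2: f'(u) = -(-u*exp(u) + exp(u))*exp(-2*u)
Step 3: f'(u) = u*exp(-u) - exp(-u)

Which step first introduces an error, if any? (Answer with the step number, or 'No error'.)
Step 2

Step 2 is incorrect due to a sign flip.
The step shows: -(-u*exp(u) + exp(u))*exp(-2*u)
The correct value should be: (-u*exp(u) + exp(u))*exp(-2*u)

Explanation: The sign of the whole expression was flipped: the term (-u*exp(u) + exp(u))*exp(-2*u) was incorrectly written as -(-u*exp(u) + exp(u))*exp(-2*u)
The later steps are derived from this incorrect expression, so the error originates in Step 2.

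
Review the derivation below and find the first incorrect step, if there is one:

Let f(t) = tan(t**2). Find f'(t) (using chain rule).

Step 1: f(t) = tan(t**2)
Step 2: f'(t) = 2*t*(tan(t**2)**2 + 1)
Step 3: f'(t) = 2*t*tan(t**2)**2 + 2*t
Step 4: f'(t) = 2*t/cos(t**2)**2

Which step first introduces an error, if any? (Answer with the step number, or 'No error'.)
No error

All steps in this derivation are correct.
The final answer f'(t) = 2*t/cos(t**2)**2 is valid.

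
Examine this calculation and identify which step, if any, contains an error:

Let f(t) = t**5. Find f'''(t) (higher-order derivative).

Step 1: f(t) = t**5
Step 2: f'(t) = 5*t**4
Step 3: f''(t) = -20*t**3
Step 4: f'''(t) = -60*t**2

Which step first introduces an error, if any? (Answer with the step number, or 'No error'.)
Step 3

Step 3 is incorrect due to a sign flip.
The step shows: -20*t**3
The correct value should be: 20*t**3

Explanation: The sign of the whole expression was flipped: the term 20*t**3 was incorrectly written as -20*t**3
The later steps are derived from this incorrect expression, so the error originates in Step 3.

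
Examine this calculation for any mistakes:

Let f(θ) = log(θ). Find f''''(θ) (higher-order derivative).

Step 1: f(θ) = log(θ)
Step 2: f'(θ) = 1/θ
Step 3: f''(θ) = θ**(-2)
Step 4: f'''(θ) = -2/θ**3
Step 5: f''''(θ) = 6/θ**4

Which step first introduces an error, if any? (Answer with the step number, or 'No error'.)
Step 3

Step 3 is incorrect due to a sign flip.
The step shows: θ**(-2)
The correct value should be: -1/θ**2

Explanation: The sign of the whole expression was flipped: the term -1/θ**2 was incorrectly written as θ**(-2)
The later steps are derived from this incorrect expression, so the error originates in Step 3.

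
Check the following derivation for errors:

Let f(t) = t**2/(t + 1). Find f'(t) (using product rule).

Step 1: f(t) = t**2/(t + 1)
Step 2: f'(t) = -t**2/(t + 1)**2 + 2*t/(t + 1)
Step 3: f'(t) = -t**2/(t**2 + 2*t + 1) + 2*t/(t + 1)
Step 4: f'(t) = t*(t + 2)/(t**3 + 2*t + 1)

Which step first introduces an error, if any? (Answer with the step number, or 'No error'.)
Step 4

Step 4 is incorrect due to a wrong exponent.
The step shows: t*(t + 2)/(t**3 + 2*t + 1)
The correct value should be: t*(t + 2)/(t**2 + 2*t + 1)

Explanation: The exponent 2 on t was incorrectly written as 3: the term t*(t + 2)/(t**2 + 2*t + 1) was incorrectly written as t*(t + 2)/(t**3 + 2*t + 1)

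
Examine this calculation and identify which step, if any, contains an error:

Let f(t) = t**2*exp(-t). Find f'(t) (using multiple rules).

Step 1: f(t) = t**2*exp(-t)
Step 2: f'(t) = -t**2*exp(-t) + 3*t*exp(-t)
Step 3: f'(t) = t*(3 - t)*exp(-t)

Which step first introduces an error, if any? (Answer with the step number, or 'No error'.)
Step 2

Step 2 is incorrect due to a wrong coefficient.
The step shows: -t**2*exp(-t) + 3*t*exp(-t)
The correct value should be: -t**2*exp(-t) + 2*t*exp(-t)

Explanation: The coefficient 2 was incorrectly written as 3: the term 2*t*exp(-t) was incorrectly written as 3*t*exp(-t)
The later steps are derived from this incorrect expression, so the error originates in Step 2.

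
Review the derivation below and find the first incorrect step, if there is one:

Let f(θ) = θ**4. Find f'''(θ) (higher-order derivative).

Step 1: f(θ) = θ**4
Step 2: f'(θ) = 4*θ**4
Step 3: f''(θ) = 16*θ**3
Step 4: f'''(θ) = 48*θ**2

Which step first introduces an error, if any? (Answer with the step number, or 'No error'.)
Step 2

Step 2 is incorrect due to a wrong exponent.
The step shows: 4*θ**4
The correct value should be: 4*θ**3

Explanation: The exponent 3 on θ was incorrectly written as 4: the term 4*θ**3 was incorrectly written as 4*θ**4
The later steps are derived from this incorrect expression, so the error originates in Step 2.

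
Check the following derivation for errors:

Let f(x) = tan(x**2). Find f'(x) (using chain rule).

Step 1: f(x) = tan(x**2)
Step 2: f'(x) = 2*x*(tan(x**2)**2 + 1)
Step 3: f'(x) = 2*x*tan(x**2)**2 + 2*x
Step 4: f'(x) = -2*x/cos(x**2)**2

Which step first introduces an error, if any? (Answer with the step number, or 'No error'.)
Step 4

Step 4 is incorrect due to a sign flip.
The step shows: -2*x/cos(x**2)**2
The correct value should be: 2*x/cos(x**2)**2

Explanation: The sign of the whole expression was flipped: the term 2*x/cos(x**2)**2 was incorrectly written as -2*x/cos(x**2)**2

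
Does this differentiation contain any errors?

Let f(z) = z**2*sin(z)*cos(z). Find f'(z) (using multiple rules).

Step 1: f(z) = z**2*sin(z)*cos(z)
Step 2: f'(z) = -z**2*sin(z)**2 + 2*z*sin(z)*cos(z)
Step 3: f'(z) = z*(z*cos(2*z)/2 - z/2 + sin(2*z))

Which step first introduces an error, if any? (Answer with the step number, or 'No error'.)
Step 2

Step 2 is incorrect due to a dropped term.
The step shows: -z**2*sin(z)**2 + 2*z*sin(z)*cos(z)
The correct value should be: -z**2*sin(z)**2 + z**2*cos(z)**2 + 2*z*sin(z)*cos(z)

Explanation: A term was dropped: the term z**2*cos(z)**2 was incorrectly omitted
The later steps are derived from this incorrect expression, so the error originates in Step 2.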